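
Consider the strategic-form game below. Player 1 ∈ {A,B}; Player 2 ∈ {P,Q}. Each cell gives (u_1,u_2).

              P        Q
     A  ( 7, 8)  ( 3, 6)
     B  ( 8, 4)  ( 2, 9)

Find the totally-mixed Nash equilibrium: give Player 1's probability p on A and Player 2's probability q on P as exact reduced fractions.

P1 indiff ⇒ q·7+(1-q)·3 = q·8+(1-q)·2 ⇒ q(-1) = (1-q)(-1) ⇒ q = 1/2
P2 indiff ⇒ p·8+(1-p)·4 = p·6+(1-p)·9 ⇒ p(2) = (1-p)(5) ⇒ p = 5/7

P1 mixes 5/7 on A; P2 mixes 1/2 on P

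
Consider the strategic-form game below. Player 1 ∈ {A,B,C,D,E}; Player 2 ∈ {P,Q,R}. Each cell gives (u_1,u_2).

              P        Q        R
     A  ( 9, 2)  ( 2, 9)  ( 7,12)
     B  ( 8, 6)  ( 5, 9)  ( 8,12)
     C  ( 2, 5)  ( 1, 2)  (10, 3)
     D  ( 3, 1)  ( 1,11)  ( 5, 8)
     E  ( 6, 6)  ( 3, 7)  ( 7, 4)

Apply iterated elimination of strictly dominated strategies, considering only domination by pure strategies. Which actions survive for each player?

P1 drop D (A beats it: P:9>3 Q:2>1 R:7>5)
P1 drop E (B beats it: P:8>6 Q:5>3 R:8>7)
P2 drop Q (R beats it: A:12>9 B:12>9 C:3>2)
P1→{A,B,C} P2→{P,R}

IESDS → P1:{A,B,C} P2:{P,R}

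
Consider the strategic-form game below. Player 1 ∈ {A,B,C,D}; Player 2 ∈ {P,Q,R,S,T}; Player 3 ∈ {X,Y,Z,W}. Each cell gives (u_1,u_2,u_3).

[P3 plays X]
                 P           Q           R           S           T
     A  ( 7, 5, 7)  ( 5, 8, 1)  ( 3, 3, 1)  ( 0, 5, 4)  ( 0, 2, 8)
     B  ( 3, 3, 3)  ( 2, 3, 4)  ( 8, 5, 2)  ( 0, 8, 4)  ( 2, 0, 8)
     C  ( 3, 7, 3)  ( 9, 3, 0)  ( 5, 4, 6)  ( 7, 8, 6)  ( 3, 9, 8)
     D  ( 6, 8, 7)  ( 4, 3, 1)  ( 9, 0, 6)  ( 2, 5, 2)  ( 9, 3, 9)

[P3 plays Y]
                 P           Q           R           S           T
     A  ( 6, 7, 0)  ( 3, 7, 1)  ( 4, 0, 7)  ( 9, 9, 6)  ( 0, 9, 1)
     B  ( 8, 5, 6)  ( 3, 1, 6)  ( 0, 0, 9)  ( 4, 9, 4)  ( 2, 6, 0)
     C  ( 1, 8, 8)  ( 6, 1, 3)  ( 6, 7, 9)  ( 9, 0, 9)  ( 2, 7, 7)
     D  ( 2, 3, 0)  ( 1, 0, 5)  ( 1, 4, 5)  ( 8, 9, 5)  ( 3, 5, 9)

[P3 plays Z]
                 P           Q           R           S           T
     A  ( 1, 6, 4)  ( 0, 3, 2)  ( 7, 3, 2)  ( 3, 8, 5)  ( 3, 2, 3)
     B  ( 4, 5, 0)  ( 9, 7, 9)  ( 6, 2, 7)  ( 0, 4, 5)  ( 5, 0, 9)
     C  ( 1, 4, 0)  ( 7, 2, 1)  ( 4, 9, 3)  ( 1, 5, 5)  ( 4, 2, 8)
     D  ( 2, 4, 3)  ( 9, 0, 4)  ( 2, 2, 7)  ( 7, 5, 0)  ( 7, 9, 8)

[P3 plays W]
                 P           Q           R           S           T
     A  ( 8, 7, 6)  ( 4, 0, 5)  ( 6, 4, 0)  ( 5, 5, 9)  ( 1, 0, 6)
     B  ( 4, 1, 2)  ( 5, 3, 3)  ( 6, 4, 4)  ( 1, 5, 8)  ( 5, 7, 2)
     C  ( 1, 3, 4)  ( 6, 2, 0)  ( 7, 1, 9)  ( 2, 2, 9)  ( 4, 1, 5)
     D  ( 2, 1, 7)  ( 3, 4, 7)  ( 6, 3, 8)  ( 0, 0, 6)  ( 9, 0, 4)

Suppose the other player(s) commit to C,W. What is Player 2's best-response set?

P2 best: {P}

u_2(P vs C,W) = 3
u_2(Q vs C,W) = 2
u_2(R vs C,W) = 1
u_2(S vs C,W) = 2
u_2(T vs C,W) = 1
max payoff 3 at {P}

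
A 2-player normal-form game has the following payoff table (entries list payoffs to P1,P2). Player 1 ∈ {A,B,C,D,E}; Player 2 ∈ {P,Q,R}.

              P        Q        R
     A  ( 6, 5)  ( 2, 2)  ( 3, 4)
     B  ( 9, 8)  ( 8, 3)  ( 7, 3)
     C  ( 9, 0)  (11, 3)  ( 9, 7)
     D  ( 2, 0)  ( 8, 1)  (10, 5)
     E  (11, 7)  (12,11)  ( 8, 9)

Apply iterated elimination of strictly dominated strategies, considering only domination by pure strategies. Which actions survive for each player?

Survivors P1:{C,D,E} P2:{Q,R}

P1 drop A (B beats it: P:9>6 Q:8>2 R:7>3)
P1 drop B (E beats it: P:11>9 Q:12>8 R:8>7)
P2 drop P (Q beats it: C:3>0 D:1>0 E:11>7)
P1→{C,D,E} P2→{Q,R}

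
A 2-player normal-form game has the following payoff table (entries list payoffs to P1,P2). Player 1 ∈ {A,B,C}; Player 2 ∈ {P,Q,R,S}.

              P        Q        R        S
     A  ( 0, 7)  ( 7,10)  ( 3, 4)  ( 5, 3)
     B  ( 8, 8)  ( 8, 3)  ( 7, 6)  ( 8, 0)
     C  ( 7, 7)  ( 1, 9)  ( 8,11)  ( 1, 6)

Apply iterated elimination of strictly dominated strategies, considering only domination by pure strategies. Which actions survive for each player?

P1 drop A (B beats it: P:8>0 Q:8>7 R:7>3 S:8>5)
P2 drop Q (R beats it: B:6>3 C:11>9)
P2 drop S (P beats it: B:8>0 C:7>6)
P1→{B,C} P2→{P,R}

IESDS → P1:{B,C} P2:{P,R}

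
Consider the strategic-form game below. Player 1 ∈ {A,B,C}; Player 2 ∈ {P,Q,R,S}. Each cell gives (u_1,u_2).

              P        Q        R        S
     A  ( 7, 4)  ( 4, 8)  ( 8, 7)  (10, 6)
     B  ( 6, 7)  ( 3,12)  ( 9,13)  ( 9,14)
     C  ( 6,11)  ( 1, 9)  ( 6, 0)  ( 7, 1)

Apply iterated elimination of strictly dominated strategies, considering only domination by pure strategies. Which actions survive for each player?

P1 drop C (A beats it: P:7>6 Q:4>1 R:8>6 S:10>7)
P2 drop P (Q beats it: A:8>4 B:12>7)
P1→{A,B} P2→{Q,R,S}

IESDS → P1:{A,B} P2:{Q,R,S}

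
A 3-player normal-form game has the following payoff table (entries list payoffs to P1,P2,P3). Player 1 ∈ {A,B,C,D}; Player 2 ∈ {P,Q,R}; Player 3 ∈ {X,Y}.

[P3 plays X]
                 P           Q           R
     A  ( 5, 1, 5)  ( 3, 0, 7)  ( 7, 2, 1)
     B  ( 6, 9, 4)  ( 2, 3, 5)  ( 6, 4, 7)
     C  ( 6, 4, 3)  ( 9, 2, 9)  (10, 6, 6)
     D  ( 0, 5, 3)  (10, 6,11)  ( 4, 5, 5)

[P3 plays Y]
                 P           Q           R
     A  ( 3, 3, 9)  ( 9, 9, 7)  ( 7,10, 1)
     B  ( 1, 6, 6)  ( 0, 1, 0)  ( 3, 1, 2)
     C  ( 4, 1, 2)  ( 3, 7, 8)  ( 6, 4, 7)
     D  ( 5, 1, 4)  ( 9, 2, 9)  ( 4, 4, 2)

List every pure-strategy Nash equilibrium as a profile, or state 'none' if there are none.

(A,P,X): not NE [P1→C gives 6>5; P2→R gives 2>1; P3→Y gives 9>5]
(A,P,Y): not NE [P1→D gives 5>3; P2→R gives 10>3]
(A,Q,X): not NE [P1→D gives 10>3; P2→R gives 2>0]
(A,Q,Y): not NE [P2→R gives 10>9]
(A,R,X): not NE [P1→C gives 10>7]
(A,R,Y): NE
(B,P,X): not NE [P3→Y gives 6>4]
(B,P,Y): not NE [P1→D gives 5>1]
(B,Q,X): not NE [P1→D gives 10>2; P2→P gives 9>3]
(B,Q,Y): not NE [P1→D gives 9>0; P2→P gives 6>1; P3→X gives 5>0]
(B,R,X): not NE [P1→C gives 10>6; P2→P gives 9>4]
(B,R,Y): not NE [P1→A gives 7>3; P2→P gives 6>1; P3→X gives 7>2]
(C,P,X): not NE [P2→R gives 6>4]
(C,P,Y): not NE [P1→D gives 5>4; P2→Q gives 7>1; P3→X gives 3>2]
(C,Q,X): not NE [P1→D gives 10>9; P2→R gives 6>2]
(C,Q,Y): not NE [P1→D gives 9>3; P3→X gives 9>8]
(C,R,X): not NE [P3→Y gives 7>6]
(C,R,Y): not NE [P1→A gives 7>6; P2→Q gives 7>4]
(D,P,X): not NE [P1→C gives 6>0; P2→Q gives 6>5; P3→Y gives 4>3]
(D,P,Y): not NE [P2→R gives 4>1]
(D,Q,X): NE
(D,Q,Y): not NE [P2→R gives 4>2; P3→X gives 11>9]
(D,R,X): not NE [P1→C gives 10>4; P2→Q gives 6>5]
(D,R,Y): not NE [P1→A gives 7>4; P3→X gives 5>2]

NE set: (A,R,Y), (D,Q,X)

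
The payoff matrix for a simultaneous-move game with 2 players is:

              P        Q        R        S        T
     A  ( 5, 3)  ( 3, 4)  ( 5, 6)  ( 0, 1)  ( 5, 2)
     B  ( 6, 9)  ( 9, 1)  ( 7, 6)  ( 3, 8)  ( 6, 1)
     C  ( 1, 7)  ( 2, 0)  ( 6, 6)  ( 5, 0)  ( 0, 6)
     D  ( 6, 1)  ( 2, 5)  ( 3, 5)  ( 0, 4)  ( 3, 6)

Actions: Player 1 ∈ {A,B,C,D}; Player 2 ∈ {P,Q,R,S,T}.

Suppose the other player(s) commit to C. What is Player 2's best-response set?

u_2(P vs C) = 7
u_2(Q vs C) = 0
u_2(R vs C) = 6
u_2(S vs C) = 0
u_2(T vs C) = 6
max payoff 7 at {P}

argmax u_2 = {P}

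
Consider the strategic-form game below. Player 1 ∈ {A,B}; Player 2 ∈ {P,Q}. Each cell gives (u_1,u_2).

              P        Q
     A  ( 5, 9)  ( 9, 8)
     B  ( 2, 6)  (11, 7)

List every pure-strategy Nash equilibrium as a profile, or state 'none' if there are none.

(A,P): NE
(A,Q): not NE [P1→B gives 11>9; P2→P gives 9>8]
(B,P): not NE [P1→A gives 5>2; P2→Q gives 7>6]
(B,Q): NE

NE set: (A,P), (B,Q)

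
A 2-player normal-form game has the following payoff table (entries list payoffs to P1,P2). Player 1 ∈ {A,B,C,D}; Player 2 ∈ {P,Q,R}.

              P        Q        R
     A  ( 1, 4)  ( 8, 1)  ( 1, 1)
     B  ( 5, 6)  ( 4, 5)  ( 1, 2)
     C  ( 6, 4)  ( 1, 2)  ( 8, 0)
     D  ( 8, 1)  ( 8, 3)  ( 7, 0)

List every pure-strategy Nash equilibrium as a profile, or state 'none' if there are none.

NE set: (D,Q)

(A,P): not NE [P1→D gives 8>1]
(A,Q): not NE [P2→P gives 4>1]
(A,R): not NE [P1→C gives 8>1; P2→P gives 4>1]
(B,P): not NE [P1→D gives 8>5]
(B,Q): not NE [P1→D gives 8>4; P2→P gives 6>5]
(B,R): not NE [P1→C gives 8>1; P2→P gives 6>2]
(C,P): not NE [P1→D gives 8>6]
(C,Q): not NE [P1→D gives 8>1; P2→P gives 4>2]
(C,R): not NE [P2→P gives 4>0]
(D,P): not NE [P2→Q gives 3>1]
(D,Q): NE
(D,R): not NE [P1→C gives 8>7; P2→Q gives 3>0]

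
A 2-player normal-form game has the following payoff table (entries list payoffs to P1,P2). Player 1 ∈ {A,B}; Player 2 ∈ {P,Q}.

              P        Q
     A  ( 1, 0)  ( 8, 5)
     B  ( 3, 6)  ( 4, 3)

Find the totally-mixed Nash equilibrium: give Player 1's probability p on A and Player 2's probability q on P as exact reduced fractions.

P1 indiff ⇒ q·1+(1-q)·8 = q·3+(1-q)·4 ⇒ q(-2) = (1-q)(-4) ⇒ q = 2/3
P2 indiff ⇒ p·0+(1-p)·6 = p·5+(1-p)·3 ⇒ p(-5) = (1-p)(-3) ⇒ p = 3/8

(p,q) = (3/8, 2/3)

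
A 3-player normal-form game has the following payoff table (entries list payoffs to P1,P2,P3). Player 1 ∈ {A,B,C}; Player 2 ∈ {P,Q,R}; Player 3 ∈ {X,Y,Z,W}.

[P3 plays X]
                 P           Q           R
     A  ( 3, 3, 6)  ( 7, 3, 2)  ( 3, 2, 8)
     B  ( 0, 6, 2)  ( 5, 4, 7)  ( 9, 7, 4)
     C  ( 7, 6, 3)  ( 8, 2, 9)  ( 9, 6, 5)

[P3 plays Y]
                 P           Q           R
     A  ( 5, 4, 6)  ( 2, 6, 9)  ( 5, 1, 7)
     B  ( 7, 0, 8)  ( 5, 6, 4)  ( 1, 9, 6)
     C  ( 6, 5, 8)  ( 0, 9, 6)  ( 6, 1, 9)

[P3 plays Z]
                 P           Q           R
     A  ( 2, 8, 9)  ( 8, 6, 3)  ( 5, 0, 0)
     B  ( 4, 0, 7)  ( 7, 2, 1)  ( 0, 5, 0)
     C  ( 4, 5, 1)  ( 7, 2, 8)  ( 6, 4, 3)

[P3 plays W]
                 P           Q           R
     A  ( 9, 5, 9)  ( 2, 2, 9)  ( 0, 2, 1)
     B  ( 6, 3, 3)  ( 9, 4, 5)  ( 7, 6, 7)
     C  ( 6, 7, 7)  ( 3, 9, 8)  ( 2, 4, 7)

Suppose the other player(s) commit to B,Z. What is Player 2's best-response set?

argmax u_2 = {R}

u_2(P vs B,Z) = 0
u_2(Q vs B,Z) = 2
u_2(R vs B,Z) = 5
max payoff 5 at {R}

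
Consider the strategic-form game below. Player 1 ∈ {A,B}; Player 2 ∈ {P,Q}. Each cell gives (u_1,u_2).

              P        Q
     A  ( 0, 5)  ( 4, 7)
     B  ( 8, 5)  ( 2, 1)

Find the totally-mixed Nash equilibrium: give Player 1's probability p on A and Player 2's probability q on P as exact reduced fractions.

P1 indiff ⇒ q·0+(1-q)·4 = q·8+(1-q)·2 ⇒ q(-8) = (1-q)(-2) ⇒ q = 1/5
P2 indiff ⇒ p·5+(1-p)·5 = p·7+(1-p)·1 ⇒ p(-2) = (1-p)(-4) ⇒ p = 2/3

(p,q) = (2/3, 1/5)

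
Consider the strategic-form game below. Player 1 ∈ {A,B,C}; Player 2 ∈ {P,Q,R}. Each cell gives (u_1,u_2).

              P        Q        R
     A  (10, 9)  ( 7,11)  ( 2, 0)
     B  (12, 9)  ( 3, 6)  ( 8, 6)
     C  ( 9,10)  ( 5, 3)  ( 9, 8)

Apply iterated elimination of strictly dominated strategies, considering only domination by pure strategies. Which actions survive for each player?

P2 drop R (P beats it: A:9>0 B:9>6 C:10>8)
P1 drop C (A beats it: P:10>9 Q:7>5)
P1→{A,B} P2→{P,Q}

Survivors P1:{A,B} P2:{P,Q}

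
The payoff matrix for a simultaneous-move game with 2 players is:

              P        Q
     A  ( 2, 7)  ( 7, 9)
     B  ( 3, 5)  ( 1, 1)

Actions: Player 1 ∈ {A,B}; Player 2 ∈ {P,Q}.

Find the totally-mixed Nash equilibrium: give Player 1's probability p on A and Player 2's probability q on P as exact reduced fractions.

p=2/3, q=6/7

P1 indiff ⇒ q·2+(1-q)·7 = q·3+(1-q)·1 ⇒ q(-1) = (1-q)(-6) ⇒ q = 6/7
P2 indiff ⇒ p·7+(1-p)·5 = p·9+(1-p)·1 ⇒ p(-2) = (1-p)(-4) ⇒ p = 2/3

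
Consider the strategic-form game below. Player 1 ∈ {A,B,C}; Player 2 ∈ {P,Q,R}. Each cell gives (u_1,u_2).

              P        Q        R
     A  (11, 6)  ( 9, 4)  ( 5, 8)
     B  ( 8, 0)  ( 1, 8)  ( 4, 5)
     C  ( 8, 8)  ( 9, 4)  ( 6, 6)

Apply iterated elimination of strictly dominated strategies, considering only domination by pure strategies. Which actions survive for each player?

Remaining: P1:{A,C} P2:{P,R}

P1 drop B (A beats it: P:11>8 Q:9>1 R:5>4)
P2 drop Q (P beats it: A:6>4 C:8>4)
P1→{A,C} P2→{P,R}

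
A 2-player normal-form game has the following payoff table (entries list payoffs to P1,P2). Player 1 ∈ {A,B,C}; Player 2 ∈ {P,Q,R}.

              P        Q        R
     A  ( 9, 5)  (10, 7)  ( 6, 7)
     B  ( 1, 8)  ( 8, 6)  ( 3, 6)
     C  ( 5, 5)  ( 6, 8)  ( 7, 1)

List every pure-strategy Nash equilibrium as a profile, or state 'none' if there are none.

NE set: (A,Q)

(A,P): not NE [P2→R gives 7>5]
(A,Q): NE
(A,R): not NE [P1→C gives 7>6]
(B,P): not NE [P1→A gives 9>1]
(B,Q): not NE [P1→A gives 10>8; P2→P gives 8>6]
(B,R): not NE [P1→C gives 7>3; P2→P gives 8>6]
(C,P): not NE [P1→A gives 9>5; P2→Q gives 8>5]
(C,Q): not NE [P1→A gives 10>6]
(C,R): not NE [P2→Q gives 8>1]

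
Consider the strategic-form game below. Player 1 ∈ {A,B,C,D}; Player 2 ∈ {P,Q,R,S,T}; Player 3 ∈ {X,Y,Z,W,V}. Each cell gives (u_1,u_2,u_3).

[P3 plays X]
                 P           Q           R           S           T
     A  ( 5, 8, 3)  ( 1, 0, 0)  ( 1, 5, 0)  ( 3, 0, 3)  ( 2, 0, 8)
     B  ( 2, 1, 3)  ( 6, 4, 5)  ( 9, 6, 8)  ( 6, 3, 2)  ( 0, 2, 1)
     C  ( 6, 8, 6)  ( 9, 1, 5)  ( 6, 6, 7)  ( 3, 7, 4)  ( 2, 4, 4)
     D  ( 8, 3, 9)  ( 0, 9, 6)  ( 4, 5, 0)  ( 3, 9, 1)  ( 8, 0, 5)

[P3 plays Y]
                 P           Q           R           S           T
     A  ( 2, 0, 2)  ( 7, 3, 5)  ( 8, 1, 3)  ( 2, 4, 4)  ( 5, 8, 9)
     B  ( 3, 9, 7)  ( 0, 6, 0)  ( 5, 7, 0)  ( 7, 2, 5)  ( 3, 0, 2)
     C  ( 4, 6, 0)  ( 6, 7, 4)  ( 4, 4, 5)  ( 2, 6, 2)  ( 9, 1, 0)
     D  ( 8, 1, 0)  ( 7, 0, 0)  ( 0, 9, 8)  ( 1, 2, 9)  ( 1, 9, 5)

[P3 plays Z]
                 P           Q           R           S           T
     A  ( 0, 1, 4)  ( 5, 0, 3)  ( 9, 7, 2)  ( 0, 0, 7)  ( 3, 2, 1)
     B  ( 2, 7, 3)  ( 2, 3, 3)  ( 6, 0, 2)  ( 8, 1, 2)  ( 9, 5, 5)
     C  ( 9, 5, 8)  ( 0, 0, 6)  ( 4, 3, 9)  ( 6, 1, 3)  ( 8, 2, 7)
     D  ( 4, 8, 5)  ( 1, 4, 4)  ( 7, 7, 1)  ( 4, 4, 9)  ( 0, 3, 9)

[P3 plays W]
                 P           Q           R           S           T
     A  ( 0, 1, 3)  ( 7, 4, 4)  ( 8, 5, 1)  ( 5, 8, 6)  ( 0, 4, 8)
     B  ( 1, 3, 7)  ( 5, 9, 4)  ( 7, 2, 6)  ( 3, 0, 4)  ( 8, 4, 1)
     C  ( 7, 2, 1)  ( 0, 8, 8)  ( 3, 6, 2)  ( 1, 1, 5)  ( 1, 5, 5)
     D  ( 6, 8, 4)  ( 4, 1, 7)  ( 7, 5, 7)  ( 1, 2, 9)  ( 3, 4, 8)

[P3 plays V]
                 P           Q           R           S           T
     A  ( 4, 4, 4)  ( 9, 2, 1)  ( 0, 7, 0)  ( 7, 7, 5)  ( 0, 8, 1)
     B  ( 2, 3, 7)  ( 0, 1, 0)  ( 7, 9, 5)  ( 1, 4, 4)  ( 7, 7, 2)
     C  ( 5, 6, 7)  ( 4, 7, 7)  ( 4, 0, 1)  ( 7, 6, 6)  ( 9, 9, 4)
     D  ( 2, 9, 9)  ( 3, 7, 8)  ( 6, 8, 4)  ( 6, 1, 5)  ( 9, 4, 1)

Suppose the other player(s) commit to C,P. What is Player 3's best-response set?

u_3(X vs C,P) = 6
u_3(Y vs C,P) = 0
u_3(Z vs C,P) = 8
u_3(W vs C,P) = 1
u_3(V vs C,P) = 7
max payoff 8 at {Z}

argmax u_3 = {Z}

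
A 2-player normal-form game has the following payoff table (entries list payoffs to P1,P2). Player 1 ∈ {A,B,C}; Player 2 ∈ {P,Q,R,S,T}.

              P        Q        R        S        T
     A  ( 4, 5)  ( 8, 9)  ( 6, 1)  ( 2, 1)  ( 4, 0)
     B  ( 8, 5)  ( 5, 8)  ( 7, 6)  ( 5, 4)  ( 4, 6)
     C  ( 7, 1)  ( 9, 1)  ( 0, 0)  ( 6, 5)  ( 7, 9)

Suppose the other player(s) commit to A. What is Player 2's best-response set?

u_2(P vs A) = 5
u_2(Q vs A) = 9
u_2(R vs A) = 1
u_2(S vs A) = 1
u_2(T vs A) = 0
max payoff 9 at {Q}

P2 best: {Q}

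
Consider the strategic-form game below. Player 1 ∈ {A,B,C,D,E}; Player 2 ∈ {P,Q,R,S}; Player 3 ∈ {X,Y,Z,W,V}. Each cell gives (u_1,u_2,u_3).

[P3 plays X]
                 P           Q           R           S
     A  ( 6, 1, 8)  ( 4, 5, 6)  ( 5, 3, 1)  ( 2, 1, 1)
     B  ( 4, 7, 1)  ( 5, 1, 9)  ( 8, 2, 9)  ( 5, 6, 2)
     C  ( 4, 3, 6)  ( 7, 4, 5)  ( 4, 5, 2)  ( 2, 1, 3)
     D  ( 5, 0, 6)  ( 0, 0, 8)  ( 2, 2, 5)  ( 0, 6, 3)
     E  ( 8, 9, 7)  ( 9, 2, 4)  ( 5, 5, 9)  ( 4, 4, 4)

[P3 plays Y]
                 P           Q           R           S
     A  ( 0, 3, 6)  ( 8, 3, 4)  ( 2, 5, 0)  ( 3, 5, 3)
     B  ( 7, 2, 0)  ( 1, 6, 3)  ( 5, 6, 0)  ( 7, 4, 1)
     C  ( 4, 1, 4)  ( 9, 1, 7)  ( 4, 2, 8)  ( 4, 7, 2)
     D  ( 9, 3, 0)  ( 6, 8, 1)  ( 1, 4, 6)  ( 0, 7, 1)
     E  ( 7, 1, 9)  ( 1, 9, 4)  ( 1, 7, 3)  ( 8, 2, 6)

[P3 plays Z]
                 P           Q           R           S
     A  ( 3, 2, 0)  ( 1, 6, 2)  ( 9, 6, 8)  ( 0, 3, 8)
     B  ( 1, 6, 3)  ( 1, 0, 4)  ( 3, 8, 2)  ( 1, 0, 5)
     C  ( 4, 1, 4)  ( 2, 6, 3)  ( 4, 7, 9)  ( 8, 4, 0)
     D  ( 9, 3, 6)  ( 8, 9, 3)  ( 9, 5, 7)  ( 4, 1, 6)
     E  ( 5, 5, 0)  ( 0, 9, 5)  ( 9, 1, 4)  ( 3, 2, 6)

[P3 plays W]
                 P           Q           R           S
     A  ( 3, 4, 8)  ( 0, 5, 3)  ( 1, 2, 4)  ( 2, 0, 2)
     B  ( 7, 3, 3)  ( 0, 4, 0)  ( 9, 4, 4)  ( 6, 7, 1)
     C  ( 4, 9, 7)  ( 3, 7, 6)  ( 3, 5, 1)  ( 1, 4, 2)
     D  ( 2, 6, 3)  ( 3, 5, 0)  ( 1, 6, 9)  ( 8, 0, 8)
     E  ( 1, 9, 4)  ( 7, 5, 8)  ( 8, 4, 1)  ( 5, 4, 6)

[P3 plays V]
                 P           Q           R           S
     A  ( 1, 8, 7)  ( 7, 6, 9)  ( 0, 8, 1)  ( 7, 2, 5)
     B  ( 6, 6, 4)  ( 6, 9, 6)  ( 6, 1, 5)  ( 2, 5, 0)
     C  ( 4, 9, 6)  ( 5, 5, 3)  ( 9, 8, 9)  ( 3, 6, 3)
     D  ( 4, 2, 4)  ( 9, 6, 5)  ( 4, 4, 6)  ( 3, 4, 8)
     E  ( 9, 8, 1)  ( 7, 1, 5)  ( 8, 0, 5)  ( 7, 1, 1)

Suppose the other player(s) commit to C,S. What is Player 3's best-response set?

P3 best: {X,V}

u_3(X vs C,S) = 3
u_3(Y vs C,S) = 2
u_3(Z vs C,S) = 0
u_3(W vs C,S) = 2
u_3(V vs C,S) = 3
max payoff 3 at {X,V}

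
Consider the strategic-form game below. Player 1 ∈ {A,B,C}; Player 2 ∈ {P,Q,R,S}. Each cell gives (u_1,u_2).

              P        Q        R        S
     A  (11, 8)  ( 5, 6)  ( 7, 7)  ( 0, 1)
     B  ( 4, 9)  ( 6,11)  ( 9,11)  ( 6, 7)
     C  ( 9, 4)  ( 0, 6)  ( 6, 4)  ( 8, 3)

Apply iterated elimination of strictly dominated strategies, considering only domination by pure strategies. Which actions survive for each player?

P2 drop S (P beats it: A:8>1 B:9>7 C:4>3)
P1 drop C (A beats it: P:11>9 Q:5>0 R:7>6)
P1→{A,B} P2→{P,Q,R}

Remaining: P1:{A,B} P2:{P,Q,R}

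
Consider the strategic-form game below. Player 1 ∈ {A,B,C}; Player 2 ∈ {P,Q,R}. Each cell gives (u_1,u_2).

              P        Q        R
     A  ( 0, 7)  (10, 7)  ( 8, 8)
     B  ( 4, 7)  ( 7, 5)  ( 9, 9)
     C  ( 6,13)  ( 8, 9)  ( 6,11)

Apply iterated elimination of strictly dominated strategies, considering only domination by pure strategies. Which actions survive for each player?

P2 drop Q (R beats it: A:8>7 B:9>5 C:11>9)
P1 drop A (B beats it: P:4>0 R:9>8)
P1→{B,C} P2→{P,R}

Remaining: P1:{B,C} P2:{P,R}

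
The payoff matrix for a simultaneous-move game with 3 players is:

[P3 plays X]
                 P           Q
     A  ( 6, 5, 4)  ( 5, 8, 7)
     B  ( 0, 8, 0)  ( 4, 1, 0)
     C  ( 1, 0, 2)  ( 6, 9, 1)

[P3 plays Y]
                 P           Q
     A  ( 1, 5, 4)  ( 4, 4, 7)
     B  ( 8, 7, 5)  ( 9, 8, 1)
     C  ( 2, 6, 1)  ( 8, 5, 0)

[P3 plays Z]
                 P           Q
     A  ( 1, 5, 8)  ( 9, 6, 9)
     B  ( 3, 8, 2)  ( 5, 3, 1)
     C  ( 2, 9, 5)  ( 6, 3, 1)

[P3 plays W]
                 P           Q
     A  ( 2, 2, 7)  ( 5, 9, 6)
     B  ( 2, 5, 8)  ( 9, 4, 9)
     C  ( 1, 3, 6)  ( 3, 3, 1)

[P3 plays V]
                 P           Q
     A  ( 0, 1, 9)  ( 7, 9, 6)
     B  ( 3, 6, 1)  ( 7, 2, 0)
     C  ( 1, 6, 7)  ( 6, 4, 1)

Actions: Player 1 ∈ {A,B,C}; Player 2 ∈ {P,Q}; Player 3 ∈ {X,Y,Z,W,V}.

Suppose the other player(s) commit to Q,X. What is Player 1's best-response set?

argmax u_1 = {C}

u_1(A vs Q,X) = 5
u_1(B vs Q,X) = 4
u_1(C vs Q,X) = 6
max payoff 6 at {C}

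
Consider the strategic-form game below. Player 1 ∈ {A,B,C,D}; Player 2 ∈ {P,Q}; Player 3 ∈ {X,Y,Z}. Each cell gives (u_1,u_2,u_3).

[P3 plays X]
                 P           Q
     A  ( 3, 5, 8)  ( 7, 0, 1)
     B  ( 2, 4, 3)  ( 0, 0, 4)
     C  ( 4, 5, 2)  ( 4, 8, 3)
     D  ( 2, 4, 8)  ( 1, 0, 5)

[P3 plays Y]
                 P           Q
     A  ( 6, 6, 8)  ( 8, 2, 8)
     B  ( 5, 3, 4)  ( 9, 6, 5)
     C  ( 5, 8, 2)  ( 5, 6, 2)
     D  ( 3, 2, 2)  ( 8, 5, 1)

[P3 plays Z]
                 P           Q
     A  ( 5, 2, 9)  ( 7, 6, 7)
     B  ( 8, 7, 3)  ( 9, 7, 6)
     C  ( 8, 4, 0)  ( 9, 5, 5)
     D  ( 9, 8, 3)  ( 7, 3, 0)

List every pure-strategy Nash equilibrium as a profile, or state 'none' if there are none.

(A,P,X): not NE [P1→C gives 4>3; P3→Z gives 9>8]
(A,P,Y): not NE [P3→Z gives 9>8]
(A,P,Z): not NE [P1→D gives 9>5; P2→Q gives 6>2]
(A,Q,X): not NE [P2→P gives 5>0; P3→Y gives 8>1]
(A,Q,Y): not NE [P1→B gives 9>8; P2→P gives 6>2]
(A,Q,Z): not NE [P1→C gives 9>7; P3→Y gives 8>7]
(B,P,X): not NE [P1→C gives 4>2; P3→Y gives 4>3]
(B,P,Y): not NE [P1→A gives 6>5; P2→Q gives 6>3]
(B,P,Z): not NE [P1→D gives 9>8; P3→Y gives 4>3]
(B,Q,X): not NE [P1→A gives 7>0; P2→P gives 4>0; P3→Z gives 6>4]
(B,Q,Y): not NE [P3→Z gives 6>5]
(B,Q,Z): NE
(C,P,X): not NE [P2→Q gives 8>5]
(C,P,Y): not NE [P1→A gives 6>5]
(C,P,Z): not NE [P1→D gives 9>8; P2→Q gives 5>4; P3→Y gives 2>0]
(C,Q,X): not NE [P1→A gives 7>4; P3→Z gives 5>3]
(C,Q,Y): not NE [P1→B gives 9>5; P2→P gives 8>6; P3→Z gives 5>2]
(C,Q,Z): NE
(D,P,X): not NE [P1→C gives 4>2]
(D,P,Y): not NE [P1→A gives 6>3; P2→Q gives 5>2; P3→X gives 8>2]
(D,P,Z): not NE [P3→X gives 8>3]
(D,Q,X): not NE [P1→A gives 7>1; P2→P gives 4>0]
(D,Q,Y): not NE [P1→B gives 9>8; P3→X gives 5>1]
(D,Q,Z): not NE [P1→C gives 9>7; P2→P gives 8>3; P3→X gives 5>0]

NE set: (B,Q,Z), (C,Q,Z)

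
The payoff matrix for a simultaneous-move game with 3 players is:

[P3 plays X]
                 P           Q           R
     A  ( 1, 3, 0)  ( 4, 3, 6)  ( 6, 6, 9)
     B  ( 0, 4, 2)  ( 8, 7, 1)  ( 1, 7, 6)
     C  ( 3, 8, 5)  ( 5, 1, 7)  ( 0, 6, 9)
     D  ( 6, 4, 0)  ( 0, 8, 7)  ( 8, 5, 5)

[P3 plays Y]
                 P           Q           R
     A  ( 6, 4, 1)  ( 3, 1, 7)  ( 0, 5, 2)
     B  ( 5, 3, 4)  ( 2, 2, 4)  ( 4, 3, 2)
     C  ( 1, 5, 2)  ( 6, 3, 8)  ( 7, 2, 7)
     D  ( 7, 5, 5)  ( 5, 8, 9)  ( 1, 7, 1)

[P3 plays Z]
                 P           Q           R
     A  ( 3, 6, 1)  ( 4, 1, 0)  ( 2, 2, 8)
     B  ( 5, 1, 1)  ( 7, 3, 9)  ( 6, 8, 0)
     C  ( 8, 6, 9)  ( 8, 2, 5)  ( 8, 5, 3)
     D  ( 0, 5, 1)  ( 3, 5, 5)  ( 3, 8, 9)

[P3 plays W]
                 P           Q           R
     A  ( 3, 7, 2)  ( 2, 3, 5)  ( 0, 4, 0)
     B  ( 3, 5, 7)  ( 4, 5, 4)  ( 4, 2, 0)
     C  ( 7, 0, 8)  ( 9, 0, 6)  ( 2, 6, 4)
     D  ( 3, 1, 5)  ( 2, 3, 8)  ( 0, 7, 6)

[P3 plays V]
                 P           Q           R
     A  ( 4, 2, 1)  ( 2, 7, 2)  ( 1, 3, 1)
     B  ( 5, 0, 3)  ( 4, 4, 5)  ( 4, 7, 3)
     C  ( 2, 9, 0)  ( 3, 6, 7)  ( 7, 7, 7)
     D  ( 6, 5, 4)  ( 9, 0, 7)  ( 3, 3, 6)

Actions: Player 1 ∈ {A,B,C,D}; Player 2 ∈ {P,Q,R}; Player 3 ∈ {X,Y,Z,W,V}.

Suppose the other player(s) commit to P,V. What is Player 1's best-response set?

u_1(A vs P,V) = 4
u_1(B vs P,V) = 5
u_1(C vs P,V) = 2
u_1(D vs P,V) = 6
max payoff 6 at {D}

argmax u_1 = {D}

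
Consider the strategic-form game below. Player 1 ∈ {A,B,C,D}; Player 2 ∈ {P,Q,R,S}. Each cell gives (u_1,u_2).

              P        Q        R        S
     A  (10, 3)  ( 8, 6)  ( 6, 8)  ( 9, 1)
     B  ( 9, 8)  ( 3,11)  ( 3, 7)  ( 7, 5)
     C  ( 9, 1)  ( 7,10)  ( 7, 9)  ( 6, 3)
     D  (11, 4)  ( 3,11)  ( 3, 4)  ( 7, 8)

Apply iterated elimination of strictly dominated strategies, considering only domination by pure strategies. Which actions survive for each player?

IESDS → P1:{A,C} P2:{Q,R}

P1 drop B (A beats it: P:10>9 Q:8>3 R:6>3 S:9>7)
P2 drop P (Q beats it: A:6>3 C:10>1 D:11>4)
P1 drop D (A beats it: Q:8>3 R:6>3 S:9>7)
P2 drop S (Q beats it: A:6>1 C:10>3)
P1→{A,C} P2→{Q,R}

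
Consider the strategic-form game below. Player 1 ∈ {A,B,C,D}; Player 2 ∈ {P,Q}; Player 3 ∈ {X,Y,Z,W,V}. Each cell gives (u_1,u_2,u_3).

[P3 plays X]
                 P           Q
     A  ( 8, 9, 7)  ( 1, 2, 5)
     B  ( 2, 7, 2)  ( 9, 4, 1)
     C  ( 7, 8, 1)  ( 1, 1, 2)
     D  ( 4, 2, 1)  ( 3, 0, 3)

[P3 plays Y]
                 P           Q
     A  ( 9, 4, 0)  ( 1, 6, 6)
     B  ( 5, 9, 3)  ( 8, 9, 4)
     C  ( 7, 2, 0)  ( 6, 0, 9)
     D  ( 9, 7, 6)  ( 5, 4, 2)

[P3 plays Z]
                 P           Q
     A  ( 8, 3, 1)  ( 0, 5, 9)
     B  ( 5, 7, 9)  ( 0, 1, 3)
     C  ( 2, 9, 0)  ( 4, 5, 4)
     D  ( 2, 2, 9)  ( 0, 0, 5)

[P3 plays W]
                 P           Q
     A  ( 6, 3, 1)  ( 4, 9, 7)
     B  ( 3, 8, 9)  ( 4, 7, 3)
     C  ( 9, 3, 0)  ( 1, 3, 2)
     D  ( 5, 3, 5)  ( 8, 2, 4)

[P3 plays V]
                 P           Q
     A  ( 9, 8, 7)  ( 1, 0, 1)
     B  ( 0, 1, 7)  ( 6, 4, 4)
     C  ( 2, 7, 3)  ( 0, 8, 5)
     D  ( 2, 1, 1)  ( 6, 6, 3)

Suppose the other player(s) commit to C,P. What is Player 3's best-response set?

u_3(X vs C,P) = 1
u_3(Y vs C,P) = 0
u_3(Z vs C,P) = 0
u_3(W vs C,P) = 0
u_3(V vs C,P) = 3
max payoff 3 at {V}

P3 best: {V}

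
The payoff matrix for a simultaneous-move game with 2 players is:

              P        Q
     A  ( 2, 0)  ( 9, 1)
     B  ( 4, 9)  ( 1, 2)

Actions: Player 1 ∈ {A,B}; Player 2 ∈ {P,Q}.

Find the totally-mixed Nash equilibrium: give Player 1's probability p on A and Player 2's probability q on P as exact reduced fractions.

P1 indiff ⇒ q·2+(1-q)·9 = q·4+(1-q)·1 ⇒ q(-2) = (1-q)(-8) ⇒ q = 4/5
P2 indiff ⇒ p·0+(1-p)·9 = p·1+(1-p)·2 ⇒ p(-1) = (1-p)(-7) ⇒ p = 7/8

(p,q) = (7/8, 4/5)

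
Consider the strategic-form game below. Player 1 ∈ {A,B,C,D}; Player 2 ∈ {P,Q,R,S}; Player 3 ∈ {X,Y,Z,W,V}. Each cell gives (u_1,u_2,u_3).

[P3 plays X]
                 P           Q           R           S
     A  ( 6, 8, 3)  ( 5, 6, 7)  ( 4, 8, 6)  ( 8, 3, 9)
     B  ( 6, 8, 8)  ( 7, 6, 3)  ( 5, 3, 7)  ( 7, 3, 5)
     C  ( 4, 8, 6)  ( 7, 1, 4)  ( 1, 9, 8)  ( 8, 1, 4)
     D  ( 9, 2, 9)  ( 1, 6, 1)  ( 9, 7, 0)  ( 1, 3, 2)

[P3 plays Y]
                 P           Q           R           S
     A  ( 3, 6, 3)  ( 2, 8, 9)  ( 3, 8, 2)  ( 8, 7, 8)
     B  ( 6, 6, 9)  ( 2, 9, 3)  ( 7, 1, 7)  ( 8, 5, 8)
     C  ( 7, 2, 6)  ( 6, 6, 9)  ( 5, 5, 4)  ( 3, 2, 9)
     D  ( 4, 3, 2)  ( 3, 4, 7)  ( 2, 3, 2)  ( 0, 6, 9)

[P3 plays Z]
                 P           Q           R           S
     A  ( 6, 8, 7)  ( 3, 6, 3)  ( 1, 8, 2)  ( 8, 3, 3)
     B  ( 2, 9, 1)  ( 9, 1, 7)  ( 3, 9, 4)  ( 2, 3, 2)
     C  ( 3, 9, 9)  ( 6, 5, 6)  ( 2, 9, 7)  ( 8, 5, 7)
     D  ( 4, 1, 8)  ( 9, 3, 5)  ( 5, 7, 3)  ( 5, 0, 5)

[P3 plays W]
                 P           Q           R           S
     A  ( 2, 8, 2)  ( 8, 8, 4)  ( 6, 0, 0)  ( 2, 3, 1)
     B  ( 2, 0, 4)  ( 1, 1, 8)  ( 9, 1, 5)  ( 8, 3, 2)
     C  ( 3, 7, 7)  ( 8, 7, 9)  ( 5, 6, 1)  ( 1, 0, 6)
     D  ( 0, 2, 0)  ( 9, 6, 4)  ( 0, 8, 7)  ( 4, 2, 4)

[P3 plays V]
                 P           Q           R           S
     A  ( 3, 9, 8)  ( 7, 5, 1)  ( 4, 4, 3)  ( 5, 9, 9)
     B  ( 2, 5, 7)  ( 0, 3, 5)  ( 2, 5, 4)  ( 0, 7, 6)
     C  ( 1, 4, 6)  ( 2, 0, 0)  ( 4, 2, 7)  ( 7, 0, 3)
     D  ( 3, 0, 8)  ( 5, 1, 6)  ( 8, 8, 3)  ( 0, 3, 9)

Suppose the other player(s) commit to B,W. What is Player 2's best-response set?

BR_2 = {S}

u_2(P vs B,W) = 0
u_2(Q vs B,W) = 1
u_2(R vs B,W) = 1
u_2(S vs B,W) = 3
max payoff 3 at {S}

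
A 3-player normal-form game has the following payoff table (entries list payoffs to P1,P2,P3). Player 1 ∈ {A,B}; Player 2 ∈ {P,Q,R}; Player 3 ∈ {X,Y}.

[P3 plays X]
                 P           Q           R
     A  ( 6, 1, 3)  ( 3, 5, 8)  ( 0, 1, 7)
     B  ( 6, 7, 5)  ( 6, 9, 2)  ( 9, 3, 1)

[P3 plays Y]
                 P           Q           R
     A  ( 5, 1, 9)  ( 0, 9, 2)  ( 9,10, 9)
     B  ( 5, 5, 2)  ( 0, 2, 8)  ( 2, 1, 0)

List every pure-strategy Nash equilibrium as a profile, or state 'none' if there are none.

(A,P,X): not NE [P2→Q gives 5>1; P3→Y gives 9>3]
(A,P,Y): not NE [P2→R gives 10>1]
(A,Q,X): not NE [P1→B gives 6>3]
(A,Q,Y): not NE [P2→R gives 10>9; P3→X gives 8>2]
(A,R,X): not NE [P1→B gives 9>0; P2→Q gives 5>1; P3→Y gives 9>7]
(A,R,Y): NE
(B,P,X): not NE [P2→Q gives 9>7]
(B,P,Y): not NE [P3→X gives 5>2]
(B,Q,X): not NE [P3→Y gives 8>2]
(B,Q,Y): not NE [P2→P gives 5>2]
(B,R,X): not NE [P2→Q gives 9>3]
(B,R,Y): not NE [P1→A gives 9>2; P2→P gives 5>1; P3→X gives 1>0]

PSNE = {(A,R,Y)}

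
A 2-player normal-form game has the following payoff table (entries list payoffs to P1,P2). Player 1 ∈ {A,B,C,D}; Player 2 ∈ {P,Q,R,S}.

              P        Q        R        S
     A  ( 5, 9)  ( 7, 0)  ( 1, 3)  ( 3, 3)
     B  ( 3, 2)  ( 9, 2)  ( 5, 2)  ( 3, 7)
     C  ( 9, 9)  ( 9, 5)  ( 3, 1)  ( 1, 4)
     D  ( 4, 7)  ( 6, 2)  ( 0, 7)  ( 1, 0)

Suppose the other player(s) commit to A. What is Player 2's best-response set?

u_2(P vs A) = 9
u_2(Q vs A) = 0
u_2(R vs A) = 3
u_2(S vs A) = 3
max payoff 9 at {P}

P2 best: {P}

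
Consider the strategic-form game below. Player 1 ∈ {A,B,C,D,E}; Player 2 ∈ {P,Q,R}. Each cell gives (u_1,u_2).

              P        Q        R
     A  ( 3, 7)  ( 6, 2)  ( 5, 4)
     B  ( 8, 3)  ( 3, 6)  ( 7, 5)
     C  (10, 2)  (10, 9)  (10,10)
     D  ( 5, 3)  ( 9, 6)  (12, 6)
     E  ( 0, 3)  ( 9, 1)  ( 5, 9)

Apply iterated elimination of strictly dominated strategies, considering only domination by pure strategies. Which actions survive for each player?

P1 drop A (C beats it: P:10>3 Q:10>6 R:10>5)
P1 drop B (C beats it: P:10>8 Q:10>3 R:10>7)
P1 drop E (C beats it: P:10>0 Q:10>9 R:10>5)
P2 drop P (Q beats it: C:9>2 D:6>3)
P1→{C,D} P2→{Q,R}

IESDS → P1:{C,D} P2:{Q,R}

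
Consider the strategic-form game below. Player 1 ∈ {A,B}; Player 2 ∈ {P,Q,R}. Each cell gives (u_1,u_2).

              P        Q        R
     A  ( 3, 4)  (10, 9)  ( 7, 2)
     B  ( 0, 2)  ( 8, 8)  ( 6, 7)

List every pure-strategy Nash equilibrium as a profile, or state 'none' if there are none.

(A,P): not NE [P2→Q gives 9>4]
(A,Q): NE
(A,R): not NE [P2→Q gives 9>2]
(B,P): not NE [P1→A gives 3>0; P2→Q gives 8>2]
(B,Q): not NE [P1→A gives 10>8]
(B,R): not NE [P1→A gives 7>6; P2→Q gives 8>7]

PSNE = {(A,Q)}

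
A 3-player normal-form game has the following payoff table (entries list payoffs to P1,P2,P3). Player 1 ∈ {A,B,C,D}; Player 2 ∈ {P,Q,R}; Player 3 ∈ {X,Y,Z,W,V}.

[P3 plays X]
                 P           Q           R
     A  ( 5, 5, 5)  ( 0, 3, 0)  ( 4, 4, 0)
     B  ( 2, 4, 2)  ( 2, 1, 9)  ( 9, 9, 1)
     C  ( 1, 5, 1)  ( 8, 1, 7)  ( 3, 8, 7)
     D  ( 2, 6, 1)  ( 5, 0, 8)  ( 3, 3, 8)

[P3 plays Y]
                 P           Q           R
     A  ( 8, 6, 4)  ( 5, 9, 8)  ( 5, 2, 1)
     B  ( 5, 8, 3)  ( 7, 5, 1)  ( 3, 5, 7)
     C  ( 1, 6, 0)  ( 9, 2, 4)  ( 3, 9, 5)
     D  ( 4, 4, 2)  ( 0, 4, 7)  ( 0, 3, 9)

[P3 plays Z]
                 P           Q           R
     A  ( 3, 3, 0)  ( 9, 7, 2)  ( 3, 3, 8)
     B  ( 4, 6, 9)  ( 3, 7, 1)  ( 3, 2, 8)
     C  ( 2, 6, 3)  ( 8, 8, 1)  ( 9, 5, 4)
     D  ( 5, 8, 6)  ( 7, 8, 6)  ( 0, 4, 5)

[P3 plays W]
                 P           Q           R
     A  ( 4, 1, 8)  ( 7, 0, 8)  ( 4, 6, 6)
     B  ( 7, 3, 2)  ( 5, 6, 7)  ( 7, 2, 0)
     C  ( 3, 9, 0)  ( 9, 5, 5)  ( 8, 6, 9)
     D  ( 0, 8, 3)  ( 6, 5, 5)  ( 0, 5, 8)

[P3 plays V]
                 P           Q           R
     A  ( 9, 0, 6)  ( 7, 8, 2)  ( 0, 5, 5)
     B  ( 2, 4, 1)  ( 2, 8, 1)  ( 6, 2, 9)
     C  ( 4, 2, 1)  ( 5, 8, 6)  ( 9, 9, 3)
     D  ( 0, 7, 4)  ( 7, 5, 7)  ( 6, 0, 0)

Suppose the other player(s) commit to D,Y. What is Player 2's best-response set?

u_2(P vs D,Y) = 4
u_2(Q vs D,Y) = 4
u_2(R vs D,Y) = 3
max payoff 4 at {P,Q}

BR_2 = {P,Q}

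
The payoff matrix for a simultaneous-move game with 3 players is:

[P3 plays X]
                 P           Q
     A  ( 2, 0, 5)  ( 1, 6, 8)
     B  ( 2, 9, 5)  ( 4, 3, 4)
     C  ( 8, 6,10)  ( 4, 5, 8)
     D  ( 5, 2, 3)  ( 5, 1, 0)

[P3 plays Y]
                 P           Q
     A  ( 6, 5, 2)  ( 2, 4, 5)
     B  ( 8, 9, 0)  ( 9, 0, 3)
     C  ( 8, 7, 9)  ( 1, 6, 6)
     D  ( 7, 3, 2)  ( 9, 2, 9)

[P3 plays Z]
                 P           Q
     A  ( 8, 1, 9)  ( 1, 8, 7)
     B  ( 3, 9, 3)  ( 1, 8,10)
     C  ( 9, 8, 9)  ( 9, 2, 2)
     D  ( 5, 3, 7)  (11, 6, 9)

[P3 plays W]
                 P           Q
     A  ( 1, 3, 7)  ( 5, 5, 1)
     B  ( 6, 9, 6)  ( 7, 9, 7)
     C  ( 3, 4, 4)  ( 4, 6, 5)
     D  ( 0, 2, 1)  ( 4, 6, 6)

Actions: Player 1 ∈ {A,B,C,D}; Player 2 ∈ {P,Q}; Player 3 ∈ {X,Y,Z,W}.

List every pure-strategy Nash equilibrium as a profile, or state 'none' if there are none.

Nash profiles: (B,P,W), (C,P,X), (D,Q,Z)

(A,P,X): not NE [P1→C gives 8>2; P2→Q gives 6>0; P3→Z gives 9>5]
(A,P,Y): not NE [P1→C gives 8>6; P3→Z gives 9>2]
(A,P,Z): not NE [P1→C gives 9>8; P2→Q gives 8>1]
(A,P,W): not NE [P1→B gives 6>1; P2→Q gives 5>3; P3→Z gives 9>7]
(A,Q,X): not NE [P1→D gives 5>1]
(A,Q,Y): not NE [P1→D gives 9>2; P2→P gives 5>4; P3→X gives 8>5]
(A,Q,Z): not NE [P1→D gives 11>1; P3→X gives 8>7]
(A,Q,W): not NE [P1→B gives 7>5; P3→X gives 8>1]
(B,P,X): not NE [P1→C gives 8>2; P3→W gives 6>5]
(B,P,Y): not NE [P3→W gives 6>0]
(B,P,Z): not NE [P1→C gives 9>3; P3→W gives 6>3]
(B,P,W): NE
(B,Q,X): not NE [P1→D gives 5>4; P2→P gives 9>3; P3→Z gives 10>4]
(B,Q,Y): not NE [P2→P gives 9>0; P3→Z gives 10>3]
(B,Q,Z): not NE [P1→D gives 11>1; P2→P gives 9>8]
(B,Q,W): not NE [P3→Z gives 10>7]
(C,P,X): NE
(C,P,Y): not NE [P3→X gives 10>9]
(C,P,Z): not NE [P3→X gives 10>9]
(C,P,W): not NE [P1→B gives 6>3; P2→Q gives 6>4; P3→X gives 10>4]
(C,Q,X): not NE [P1→D gives 5>4; P2→P gives 6>5]
(C,Q,Y): not NE [P1→D gives 9>1; P2→P gives 7>6; P3→X gives 8>6]
(C,Q,Z): not NE [P1→D gives 11>9; P2→P gives 8>2; P3→X gives 8>2]
(C,Q,W): not NE [P1→B gives 7>4; P3→X gives 8>5]
(D,P,X): not NE [P1→C gives 8>5; P3→Z gives 7>3]
(D,P,Y): not NE [P1→C gives 8>7; P3→Z gives 7>2]
(D,P,Z): not NE [P1→C gives 9>5; P2→Q gives 6>3]
(D,P,W): not NE [P1→B gives 6>0; P2→Q gives 6>2; P3→Z gives 7>1]
(D,Q,X): not NE [P2→P gives 2>1; P3→Z gives 9>0]
(D,Q,Y): not NE [P2→P gives 3>2]
(D,Q,Z): NE
(D,Q,W): not NE [P1→B gives 7>4; P3→Z gives 9>6]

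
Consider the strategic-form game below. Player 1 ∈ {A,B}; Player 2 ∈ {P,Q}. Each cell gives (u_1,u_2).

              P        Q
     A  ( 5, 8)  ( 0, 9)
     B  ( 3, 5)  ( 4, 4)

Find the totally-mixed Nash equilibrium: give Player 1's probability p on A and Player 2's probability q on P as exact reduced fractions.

P1 mixes 1/2 on A; P2 mixes 2/3 on P

P1 indiff ⇒ q·5+(1-q)·0 = q·3+(1-q)·4 ⇒ q(2) = (1-q)(4) ⇒ q = 2/3
P2 indiff ⇒ p·8+(1-p)·5 = p·9+(1-p)·4 ⇒ p(-1) = (1-p)(-1) ⇒ p = 1/2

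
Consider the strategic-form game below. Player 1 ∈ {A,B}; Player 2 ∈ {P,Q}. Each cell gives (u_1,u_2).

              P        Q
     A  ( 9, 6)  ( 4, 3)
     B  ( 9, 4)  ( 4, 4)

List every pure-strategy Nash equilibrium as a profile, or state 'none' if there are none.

(A,P): NE
(A,Q): not NE [P2→P gives 6>3]
(B,P): NE
(B,Q): NE

PSNE = {(A,P), (B,P), (B,Q)}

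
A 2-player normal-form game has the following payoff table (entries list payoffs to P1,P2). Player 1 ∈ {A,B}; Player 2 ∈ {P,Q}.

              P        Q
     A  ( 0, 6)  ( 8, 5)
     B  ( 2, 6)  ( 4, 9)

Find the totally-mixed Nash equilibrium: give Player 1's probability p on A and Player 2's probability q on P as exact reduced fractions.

P1 indiff ⇒ q·0+(1-q)·8 = q·2+(1-q)·4 ⇒ q(-2) = (1-q)(-4) ⇒ q = 2/3
P2 indiff ⇒ p·6+(1-p)·6 = p·5+(1-p)·9 ⇒ p(1) = (1-p)(3) ⇒ p = 3/4

(p,q) = (3/4, 2/3)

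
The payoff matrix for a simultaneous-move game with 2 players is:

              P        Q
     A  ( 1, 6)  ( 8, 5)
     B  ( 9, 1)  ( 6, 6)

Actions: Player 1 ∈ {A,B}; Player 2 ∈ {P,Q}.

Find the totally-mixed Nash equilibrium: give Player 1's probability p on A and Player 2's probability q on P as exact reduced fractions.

P1 indiff ⇒ q·1+(1-q)·8 = q·9+(1-q)·6 ⇒ q(-8) = (1-q)(-2) ⇒ q = 1/5
P2 indiff ⇒ p·6+(1-p)·1 = p·5+(1-p)·6 ⇒ p(1) = (1-p)(5) ⇒ p = 5/6

p=5/6, q=1/5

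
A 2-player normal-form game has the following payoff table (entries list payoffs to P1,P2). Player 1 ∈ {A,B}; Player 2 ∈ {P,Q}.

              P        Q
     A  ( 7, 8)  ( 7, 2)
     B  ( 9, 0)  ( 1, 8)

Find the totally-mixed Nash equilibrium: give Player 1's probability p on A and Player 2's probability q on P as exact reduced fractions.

P1 indiff ⇒ q·7+(1-q)·7 = q·9+(1-q)·1 ⇒ q(-2) = (1-q)(-6) ⇒ q = 3/4
P2 indiff ⇒ p·8+(1-p)·0 = p·2+(1-p)·8 ⇒ p(6) = (1-p)(8) ⇒ p = 4/7

(p,q) = (4/7, 3/4)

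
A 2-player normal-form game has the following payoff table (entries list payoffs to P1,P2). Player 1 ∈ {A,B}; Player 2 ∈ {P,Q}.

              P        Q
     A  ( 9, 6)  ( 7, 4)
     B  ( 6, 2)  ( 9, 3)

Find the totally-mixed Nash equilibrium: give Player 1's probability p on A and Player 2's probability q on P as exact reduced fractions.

(p,q) = (1/3, 2/5)

P1 indiff ⇒ q·9+(1-q)·7 = q·6+(1-q)·9 ⇒ q(3) = (1-q)(2) ⇒ q = 2/5
P2 indiff ⇒ p·6+(1-p)·2 = p·4+(1-p)·3 ⇒ p(2) = (1-p)(1) ⇒ p = 1/3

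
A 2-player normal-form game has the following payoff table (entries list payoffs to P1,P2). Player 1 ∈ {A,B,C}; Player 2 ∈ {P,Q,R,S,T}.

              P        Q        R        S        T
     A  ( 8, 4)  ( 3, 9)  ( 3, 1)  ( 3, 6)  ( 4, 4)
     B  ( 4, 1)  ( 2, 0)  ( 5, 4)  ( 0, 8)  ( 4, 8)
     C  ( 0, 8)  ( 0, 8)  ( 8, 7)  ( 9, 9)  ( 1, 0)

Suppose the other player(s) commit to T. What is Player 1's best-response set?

u_1(A vs T) = 4
u_1(B vs T) = 4
u_1(C vs T) = 1
max payoff 4 at {A,B}

P1 best: {A,B}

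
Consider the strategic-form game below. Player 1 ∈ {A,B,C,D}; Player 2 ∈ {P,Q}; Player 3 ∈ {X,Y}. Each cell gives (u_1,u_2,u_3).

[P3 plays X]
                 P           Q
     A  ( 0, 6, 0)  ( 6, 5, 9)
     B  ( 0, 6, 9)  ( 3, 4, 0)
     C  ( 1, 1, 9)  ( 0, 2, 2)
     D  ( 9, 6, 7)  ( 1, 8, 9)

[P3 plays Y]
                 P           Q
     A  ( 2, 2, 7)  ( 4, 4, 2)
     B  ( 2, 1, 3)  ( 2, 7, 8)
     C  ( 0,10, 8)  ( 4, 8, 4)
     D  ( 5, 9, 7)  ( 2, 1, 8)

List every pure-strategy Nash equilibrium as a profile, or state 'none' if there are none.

(A,P,X): not NE [P1→D gives 9>0; P3→Y gives 7>0]
(A,P,Y): not NE [P1→D gives 5>2; P2→Q gives 4>2]
(A,Q,X): not NE [P2→P gives 6>5]
(A,Q,Y): not NE [P3→X gives 9>2]
(B,P,X): not NE [P1→D gives 9>0]
(B,P,Y): not NE [P1→D gives 5>2; P2→Q gives 7>1; P3→X gives 9>3]
(B,Q,X): not NE [P1→A gives 6>3; P2→P gives 6>4; P3→Y gives 8>0]
(B,Q,Y): not NE [P1→C gives 4>2]
(C,P,X): not NE [P1→D gives 9>1; P2→Q gives 2>1]
(C,P,Y): not NE [P1→D gives 5>0; P3→X gives 9>8]
(C,Q,X): not NE [P1→A gives 6>0; P3→Y gives 4>2]
(C,Q,Y): not NE [P2→P gives 10>8]
(D,P,X): not NE [P2→Q gives 8>6]
(D,P,Y): NE
(D,Q,X): not NE [P1→A gives 6>1]
(D,Q,Y): not NE [P1→C gives 4>2; P2→P gives 9>1; P3→X gives 9>8]

PSNE = {(D,P,Y)}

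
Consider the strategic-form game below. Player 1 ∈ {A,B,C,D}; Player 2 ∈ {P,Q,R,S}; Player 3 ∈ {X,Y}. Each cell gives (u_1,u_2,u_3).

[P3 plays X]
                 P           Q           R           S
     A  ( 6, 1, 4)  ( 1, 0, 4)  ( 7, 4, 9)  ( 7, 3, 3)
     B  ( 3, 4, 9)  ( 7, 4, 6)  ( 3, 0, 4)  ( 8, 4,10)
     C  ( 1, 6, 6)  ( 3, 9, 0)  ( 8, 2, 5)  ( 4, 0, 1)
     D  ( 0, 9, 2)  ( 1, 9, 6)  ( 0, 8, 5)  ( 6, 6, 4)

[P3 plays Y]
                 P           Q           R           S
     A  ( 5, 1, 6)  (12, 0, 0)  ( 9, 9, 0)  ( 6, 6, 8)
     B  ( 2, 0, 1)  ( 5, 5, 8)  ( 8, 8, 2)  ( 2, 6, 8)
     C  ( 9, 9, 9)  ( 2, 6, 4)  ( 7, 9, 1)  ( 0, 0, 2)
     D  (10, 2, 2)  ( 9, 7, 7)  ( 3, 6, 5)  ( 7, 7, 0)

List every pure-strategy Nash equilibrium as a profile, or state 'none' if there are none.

(A,P,X): not NE [P2→R gives 4>1; P3→Y gives 6>4]
(A,P,Y): not NE [P1→D gives 10>5; P2→R gives 9>1]
(A,Q,X): not NE [P1→B gives 7>1; P2→R gives 4>0]
(A,Q,Y): not NE [P2→R gives 9>0; P3→X gives 4>0]
(A,R,X): not NE [P1→C gives 8>7]
(A,R,Y): not NE [P3→X gives 9>0]
(A,S,X): not NE [P1→B gives 8>7; P2→R gives 4>3; P3→Y gives 8>3]
(A,S,Y): not NE [P1→D gives 7>6; P2→R gives 9>6]
(B,P,X): not NE [P1→A gives 6>3]
(B,P,Y): not NE [P1→D gives 10>2; P2→R gives 8>0; P3→X gives 9>1]
(B,Q,X): not NE [P3→Y gives 8>6]
(B,Q,Y): not NE [P1→A gives 12>5; P2→R gives 8>5]
(B,R,X): not NE [P1→C gives 8>3; P2→S gives 4>0]
(B,R,Y): not NE [P1→A gives 9>8; P3→X gives 4>2]
(B,S,X): NE
(B,S,Y): not NE [P1→D gives 7>2; P2→R gives 8>6; P3→X gives 10>8]
(C,P,X): not NE [P1→A gives 6>1; P2→Q gives 9>6; P3→Y gives 9>6]
(C,P,Y): not NE [P1→D gives 10>9]
(C,Q,X): not NE [P1→B gives 7>3; P3→Y gives 4>0]
(C,Q,Y): not NE [P1→A gives 12>2; P2→R gives 9>6]
(C,R,X): not NE [P2→Q gives 9>2]
(C,R,Y): not NE [P1→A gives 9>7; P3→X gives 5>1]
(C,S,X): not NE [P1→B gives 8>4; P2→Q gives 9>0; P3→Y gives 2>1]
(C,S,Y): not NE [P1→D gives 7>0; P2→R gives 9>0]
(D,P,X): not NE [P1→A gives 6>0]
(D,P,Y): not NE [P2→S gives 7>2]
(D,Q,X): not NE [P1→B gives 7>1; P3→Y gives 7>6]
(D,Q,Y): not NE [P1→A gives 12>9]
(D,R,X): not NE [P1→C gives 8>0; P2→Q gives 9>8]
(D,R,Y): not NE [P1→A gives 9>3; P2→S gives 7>6]
(D,S,X): not NE [P1→B gives 8>6; P2→Q gives 9>6]
(D,S,Y): not NE [P3→X gives 4>0]

NE set: (B,S,X)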